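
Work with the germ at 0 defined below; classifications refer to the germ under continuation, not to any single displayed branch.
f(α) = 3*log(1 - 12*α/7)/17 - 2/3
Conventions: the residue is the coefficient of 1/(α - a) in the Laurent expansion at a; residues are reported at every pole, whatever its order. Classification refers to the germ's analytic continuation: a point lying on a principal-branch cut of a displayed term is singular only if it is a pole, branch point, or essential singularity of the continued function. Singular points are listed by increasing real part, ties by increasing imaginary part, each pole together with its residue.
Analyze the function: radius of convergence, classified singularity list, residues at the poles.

Branch term (3/17)*log(1 - α/(7/12)): its argument vanishes at α = 7/12, a logarithmic branch point, modulus 7/12.
The radius of convergence is the smallest modulus among the singular points: 7/12.

Radius of convergence at 0: 7/12.
At 7/12: a logarithmic branch point.


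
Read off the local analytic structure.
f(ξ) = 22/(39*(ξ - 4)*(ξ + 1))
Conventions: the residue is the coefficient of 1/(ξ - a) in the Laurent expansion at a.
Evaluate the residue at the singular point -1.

The residue is -22/195.

At the order-1 pole -1 set g(ξ) = (ξ - (-1))*f(ξ) = 22/(39*(ξ - 4)).
Simple pole: residue = g(a) at a = -1, which is -22/195.


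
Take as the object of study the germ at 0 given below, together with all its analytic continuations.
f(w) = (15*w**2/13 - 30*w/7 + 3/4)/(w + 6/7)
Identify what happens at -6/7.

The point is a pole of order 1.

The denominator factor w + 6/7 vanishes at -6/7 and appears to the power 1; the numerator there equals 13431/2548, nonzero, and no other factor vanishes.
Hence a pole whose order is the multiplicity, 1.


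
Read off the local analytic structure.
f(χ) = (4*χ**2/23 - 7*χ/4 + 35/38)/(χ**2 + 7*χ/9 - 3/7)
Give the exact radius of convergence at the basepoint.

The radius of convergence is -7/18 + (1/126)*sqrt(9205).

Denominator factor (χ**2 + 7*χ/9 - 3/7): discriminant 1315/567, real irrational roots -7/18 + (1/126)*sqrt(9205) and -7/18 - (1/126)*sqrt(9205); poles of order 1, moduli -7/18 + (1/126)*sqrt(9205) and 7/18 + (1/126)*sqrt(9205).
The radius of convergence is the smallest modulus among the singular points: -7/18 + (1/126)*sqrt(9205).


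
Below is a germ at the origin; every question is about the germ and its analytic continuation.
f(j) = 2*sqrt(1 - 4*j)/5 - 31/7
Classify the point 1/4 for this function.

The point is an algebraic (square-root) branch point.

The term (2/5)*sqrt(1 - j/(1/4)) has argument 1 - 1/4/(1/4) = 0 at 1/4: a square-root (algebraic, two-sheeted) branch point; the remaining terms are analytic or single-valued there.


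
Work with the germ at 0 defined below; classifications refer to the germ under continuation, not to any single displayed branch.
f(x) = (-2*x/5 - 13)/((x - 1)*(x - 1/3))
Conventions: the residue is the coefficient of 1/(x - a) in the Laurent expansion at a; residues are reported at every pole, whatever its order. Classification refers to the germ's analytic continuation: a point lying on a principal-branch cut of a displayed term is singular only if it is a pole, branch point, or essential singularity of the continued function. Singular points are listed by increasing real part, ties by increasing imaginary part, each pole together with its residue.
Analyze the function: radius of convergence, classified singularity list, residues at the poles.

Radius of convergence at 0: 1/3.
At 1/3: a pole of order 1; residue 197/10.
At 1: a pole of order 1; residue -201/10.

Denominator factor (x - 1/3): pole of order 1 at 1/3, modulus 1/3.
Denominator factor (x - 1): pole of order 1 at 1, modulus 1.
The radius of convergence is the smallest modulus among the singular points: 1/3.
At the order-1 pole 1/3 set g(x) = (x - (1/3))*f(x) = (-2*x/5 - 13)/(x - 1).
Simple pole: residue = g(a) at a = 1/3, which is 197/10.
At the order-1 pole 1 set g(x) = (x - (1))*f(x) = (-2*x/5 - 13)/(x - 1/3).
Simple pole: residue = g(a) at a = 1, which is -201/10.
List the singular points by increasing real part (a conjugate pair: the negative imaginary part first).


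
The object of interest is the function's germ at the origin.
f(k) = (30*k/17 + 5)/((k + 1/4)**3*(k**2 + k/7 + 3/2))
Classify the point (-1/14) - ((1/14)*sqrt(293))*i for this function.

The point is a pole of order 1.

The denominator factor k**2 + k/7 + 3/2 vanishes at (-1/14) - ((1/14)*sqrt(293))*i and appears to the power 1; the numerator there equals (580/119) - ((15/119)*sqrt(293))*i, nonzero, and no other factor vanishes.
Hence a pole whose order is the multiplicity, 1.


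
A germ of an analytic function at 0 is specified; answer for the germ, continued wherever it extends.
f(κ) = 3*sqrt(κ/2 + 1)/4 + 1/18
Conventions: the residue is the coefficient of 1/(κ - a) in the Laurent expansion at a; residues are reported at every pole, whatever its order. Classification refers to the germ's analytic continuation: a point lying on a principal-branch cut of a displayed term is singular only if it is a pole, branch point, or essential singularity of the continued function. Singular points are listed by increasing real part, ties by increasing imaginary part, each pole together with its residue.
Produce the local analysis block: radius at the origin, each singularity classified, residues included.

Branch term (3/4)*sqrt(1 - κ/(-2)): its argument vanishes at κ = -2, a square-root branch point, modulus 2.
The radius of convergence is the smallest modulus among the singular points: 2.

Radius of convergence at 0: 2.
At -2: an algebraic (square-root) branch point.


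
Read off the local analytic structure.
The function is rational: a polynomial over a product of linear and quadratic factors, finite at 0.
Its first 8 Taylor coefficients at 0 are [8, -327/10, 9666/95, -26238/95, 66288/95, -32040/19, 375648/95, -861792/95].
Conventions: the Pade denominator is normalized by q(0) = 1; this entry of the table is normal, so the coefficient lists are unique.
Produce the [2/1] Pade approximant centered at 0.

Taylor coefficients needed (read off): a_0 = 8, a_1 = -327/10, a_2 = 9666/95, a_3 = -26238/95.
Write the denominator as Q(j) = 1 + q1*j. Requiring Q*f - P = O(j^4) with deg P <= 2 kills the coefficients of j^3..j^3 in Q*f:
  j^3: a_3 + q1*a_2 = 0, i.e. -26238/95 + (9666/95)*q1 = 0.
Solving this linear system: q1 = 4373/1611.
The numerator is Q*f truncated at degree 2: P0 = a_0 = 8; P1 = a_1 + q1*a_0 = -176957/16110; P2 = a_2 + q1*a_1 = 1324801/102030.

The Pade approximant has numerator coefficients [8, -176957/16110, 1324801/102030]; denominator coefficients [1, 4373/1611].


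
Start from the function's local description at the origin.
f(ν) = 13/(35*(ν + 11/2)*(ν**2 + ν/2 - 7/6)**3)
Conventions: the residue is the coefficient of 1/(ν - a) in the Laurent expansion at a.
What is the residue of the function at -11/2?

The residue is 351/17256365.

At the order-1 pole -11/2 set g(ν) = (ν - (-11/2))*f(ν) = 13/(35*(ν**2 + ν/2 - 7/6)**3).
Simple pole: residue = g(a) at a = -11/2, which is 351/17256365.


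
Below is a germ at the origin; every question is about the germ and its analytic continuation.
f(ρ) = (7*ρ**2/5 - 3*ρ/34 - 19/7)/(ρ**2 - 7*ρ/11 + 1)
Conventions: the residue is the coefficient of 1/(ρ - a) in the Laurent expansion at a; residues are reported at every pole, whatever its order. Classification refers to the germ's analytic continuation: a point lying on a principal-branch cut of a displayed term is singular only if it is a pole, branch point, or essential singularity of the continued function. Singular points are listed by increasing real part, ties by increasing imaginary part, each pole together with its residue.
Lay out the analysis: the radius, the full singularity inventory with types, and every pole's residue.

Radius of convergence at 0: 1.
At (7/22) - ((1/22)*sqrt(435))*i: a pole of order 1; residue (1501/3740) - ((1111283/11388300)*sqrt(435))*i.
At (7/22) + ((1/22)*sqrt(435))*i: a pole of order 1; residue (1501/3740) + ((1111283/11388300)*sqrt(435))*i.

Denominator factor (ρ**2 - 7*ρ/11 + 1): discriminant -435/121, complex-conjugate roots (7/22) + ((1/22)*sqrt(435))*i and (7/22) - ((1/22)*sqrt(435))*i; poles of order 1, moduli 1 and 1.
The radius of convergence is the smallest modulus among the singular points: 1.
The factor ρ**2 - 7*ρ/11 + 1 splits as (ρ - a)(ρ - a') with a = (7/22) - ((1/22)*sqrt(435))*i, a' = (7/22) + ((1/22)*sqrt(435))*i. At the order-1 pole a set g(ρ) = (ρ - a)*f(ρ) = [7*ρ**2/5 - 3*ρ/34 - 19/7] / (ρ - a').
Simple pole: residue = g(a) at a = (7/22) - ((1/22)*sqrt(435))*i, which is (1501/3740) - ((1111283/11388300)*sqrt(435))*i.
The factor ρ**2 - 7*ρ/11 + 1 splits as (ρ - a)(ρ - a') with a = (7/22) + ((1/22)*sqrt(435))*i, a' = (7/22) - ((1/22)*sqrt(435))*i. At the order-1 pole a set g(ρ) = (ρ - a)*f(ρ) = [7*ρ**2/5 - 3*ρ/34 - 19/7] / (ρ - a').
Simple pole: residue = g(a) at a = (7/22) + ((1/22)*sqrt(435))*i, which is (1501/3740) + ((1111283/11388300)*sqrt(435))*i.
List the singular points by increasing real part (a conjugate pair: the negative imaginary part first).


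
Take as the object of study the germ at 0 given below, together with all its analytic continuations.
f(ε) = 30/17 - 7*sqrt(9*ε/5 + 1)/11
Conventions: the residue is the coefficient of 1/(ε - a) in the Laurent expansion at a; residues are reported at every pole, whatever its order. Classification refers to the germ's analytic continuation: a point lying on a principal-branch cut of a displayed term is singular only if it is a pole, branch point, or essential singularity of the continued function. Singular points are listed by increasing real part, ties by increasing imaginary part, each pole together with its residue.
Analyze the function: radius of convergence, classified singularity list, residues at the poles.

Radius of convergence at 0: 5/9.
At -5/9: an algebraic (square-root) branch point.

Branch term (-7/11)*sqrt(1 - ε/(-5/9)): its argument vanishes at ε = -5/9, a square-root branch point, modulus 5/9.
The radius of convergence is the smallest modulus among the singular points: 5/9.


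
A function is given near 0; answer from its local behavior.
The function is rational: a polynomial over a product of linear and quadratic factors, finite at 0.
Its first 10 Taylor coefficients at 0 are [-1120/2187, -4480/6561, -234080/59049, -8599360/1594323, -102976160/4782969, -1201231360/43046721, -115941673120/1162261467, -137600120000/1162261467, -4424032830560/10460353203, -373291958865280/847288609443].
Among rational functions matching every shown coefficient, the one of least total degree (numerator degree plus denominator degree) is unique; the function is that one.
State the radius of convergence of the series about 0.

No rational of total degree below 8 reproduces all 10 coefficients; solving the [0/8] Pade equations on them gives f(r) = -35/(16*(r**2 - 6*r - 3)*(r**2 + 5*r/4 - 9/8)**3), whose expansion matches every shown term.
Denominator factor (r**2 - 6*r - 3): discriminant 48, real irrational roots 3 + (2)*sqrt(3) and 3 - (2)*sqrt(3); poles of order 1, moduli 3 + (2)*sqrt(3) and -3 + (2)*sqrt(3).
Denominator factor (r**2 + 5*r/4 - 9/8)^3: discriminant 97/16, real irrational roots -5/8 + (1/8)*sqrt(97) and -5/8 - (1/8)*sqrt(97); poles of order 3, moduli -5/8 + (1/8)*sqrt(97) and 5/8 + (1/8)*sqrt(97).
The radius of convergence is the smallest modulus among the singular points: -3 + (2)*sqrt(3).

The radius of convergence is -3 + (2)*sqrt(3).


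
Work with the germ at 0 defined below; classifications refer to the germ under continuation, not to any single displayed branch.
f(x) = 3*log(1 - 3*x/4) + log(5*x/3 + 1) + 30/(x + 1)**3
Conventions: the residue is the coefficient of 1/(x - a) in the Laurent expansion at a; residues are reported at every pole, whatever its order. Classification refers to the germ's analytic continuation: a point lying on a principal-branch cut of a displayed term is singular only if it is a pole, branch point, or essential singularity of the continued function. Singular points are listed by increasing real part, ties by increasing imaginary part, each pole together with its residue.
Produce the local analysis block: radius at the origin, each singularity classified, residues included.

Denominator factor (x + 1)^3: pole of order 3 at -1, modulus 1.
Branch term (3)*log(1 - x/(4/3)): its argument vanishes at x = 4/3, a logarithmic branch point, modulus 4/3.
Branch term (1)*log(1 - x/(-3/5)): its argument vanishes at x = -3/5, a logarithmic branch point, modulus 3/5.
The radius of convergence is the smallest modulus among the singular points: 3/5.
The branch terms are analytic at -1 and contribute nothing to the residue; only the rational part matters.
At the order-3 pole -1 set g(x) = (x - (-1))^3*(rational part) = 30.
Order-3 pole: residue = g''(a)/2; g''(-1) = 0, so the residue is 0.
List the singular points by increasing real part (a conjugate pair: the negative imaginary part first).

Radius of convergence at 0: 3/5.
At -1: a pole of order 3; residue 0.
At -3/5: a logarithmic branch point.
At 4/3: a logarithmic branch point.


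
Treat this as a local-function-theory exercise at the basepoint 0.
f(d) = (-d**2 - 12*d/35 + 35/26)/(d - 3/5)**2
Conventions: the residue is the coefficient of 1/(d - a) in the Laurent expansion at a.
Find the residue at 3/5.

The residue is -54/35.

At the order-2 pole 3/5 set g(d) = (d - (3/5))^2*f(d) = -d**2 - 12*d/35 + 35/26.
Order-2 pole: residue = g'(a); g'(3/5) = -54/35, so the residue is -54/35.


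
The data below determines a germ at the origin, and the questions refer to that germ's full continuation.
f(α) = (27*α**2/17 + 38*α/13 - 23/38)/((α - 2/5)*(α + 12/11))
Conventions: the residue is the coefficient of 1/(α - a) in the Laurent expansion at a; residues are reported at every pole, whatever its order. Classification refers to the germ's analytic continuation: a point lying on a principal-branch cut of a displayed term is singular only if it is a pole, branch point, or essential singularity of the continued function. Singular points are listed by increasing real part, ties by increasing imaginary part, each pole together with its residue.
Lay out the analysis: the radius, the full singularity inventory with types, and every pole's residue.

Denominator factor (α - 2/5): pole of order 1 at 2/5, modulus 2/5.
Denominator factor (α + 12/11): pole of order 1 at -12/11, modulus 12/11.
The radius of convergence is the smallest modulus among the singular points: 2/5.
At the order-1 pole -12/11 set g(α) = (α - (-12/11))*f(α) = (27*α**2/17 + 38*α/13 - 23/38)/(α - 2/5).
Simple pole: residue = g(a) at a = -12/11, which is 9673535/7574996.
At the order-1 pole 2/5 set g(α) = (α - (2/5))*f(α) = (27*α**2/17 + 38*α/13 - 23/38)/(α + 12/11).
Simple pole: residue = g(a) at a = 2/5, which is 1889327/3443180.
List the singular points by increasing real part (a conjugate pair: the negative imaginary part first).

Radius of convergence at 0: 2/5.
At -12/11: a pole of order 1; residue 9673535/7574996.
At 2/5: a pole of order 1; residue 1889327/3443180.


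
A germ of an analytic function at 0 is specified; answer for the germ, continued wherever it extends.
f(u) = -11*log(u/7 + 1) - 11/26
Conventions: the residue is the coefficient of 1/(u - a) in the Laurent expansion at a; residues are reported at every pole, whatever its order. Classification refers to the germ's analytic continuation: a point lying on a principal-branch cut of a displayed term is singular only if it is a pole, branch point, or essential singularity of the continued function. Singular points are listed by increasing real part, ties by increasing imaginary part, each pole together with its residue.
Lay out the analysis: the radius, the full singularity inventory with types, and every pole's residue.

Branch term (-11)*log(1 - u/(-7)): its argument vanishes at u = -7, a logarithmic branch point, modulus 7.
The radius of convergence is the smallest modulus among the singular points: 7.

Radius of convergence at 0: 7.
At -7: a logarithmic branch point.


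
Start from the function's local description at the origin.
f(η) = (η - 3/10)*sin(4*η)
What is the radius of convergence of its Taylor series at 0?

The radius of convergence is infinite.

The factor sin(4*η) is entire and contributes no finite singular point.
The polynomial part has no poles.
No finite singular points: the Taylor series at 0 converges everywhere.


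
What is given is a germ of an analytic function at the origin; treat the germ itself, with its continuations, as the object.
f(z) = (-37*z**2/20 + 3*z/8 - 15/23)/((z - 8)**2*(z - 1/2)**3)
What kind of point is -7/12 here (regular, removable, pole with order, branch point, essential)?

The point is a regular point.

Denominator factors: z - 8 = -103/12 at z = -7/12; z - 1/2 = -13/12 at z = -7/12 — none vanishes.
So the germ continues analytically to -7/12.


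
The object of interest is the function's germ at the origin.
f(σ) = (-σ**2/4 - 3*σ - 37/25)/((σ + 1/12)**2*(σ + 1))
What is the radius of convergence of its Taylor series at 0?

Denominator factor (σ + 1): pole of order 1 at -1, modulus 1.
Denominator factor (σ + 1/12)^2: pole of order 2 at -1/12, modulus 1/12.
The radius of convergence is the smallest modulus among the singular points: 1/12.

The radius of convergence is 1/12.


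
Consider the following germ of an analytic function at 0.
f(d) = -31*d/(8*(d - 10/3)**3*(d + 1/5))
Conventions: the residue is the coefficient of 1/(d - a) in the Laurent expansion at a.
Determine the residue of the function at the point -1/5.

The residue is -20925/1191016.

At the order-1 pole -1/5 set g(d) = (d - (-1/5))*f(d) = -31*d/(8*(d - 10/3)**3).
Simple pole: residue = g(a) at a = -1/5, which is -20925/1191016.


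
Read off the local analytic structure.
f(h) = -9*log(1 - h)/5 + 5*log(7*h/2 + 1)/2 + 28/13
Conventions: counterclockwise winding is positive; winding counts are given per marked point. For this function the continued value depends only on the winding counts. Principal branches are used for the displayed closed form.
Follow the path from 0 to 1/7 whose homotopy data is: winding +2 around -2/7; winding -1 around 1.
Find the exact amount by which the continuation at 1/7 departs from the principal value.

The rational part is single-valued and drops out of the difference; each branch term changes only by its own monodromy.
(-9/5)*log(1 - h/(1)): each positive loop around 1 adds 2*pi*i to the log, so winding -1 contributes (-9/5)*(-1)*2*pi*i = (18/5)*pi*i.
(5/2)*log(1 - h/(-2/7)): each positive loop around -2/7 adds 2*pi*i to the log, so winding +2 contributes (5/2)*(2)*2*pi*i = (10)*pi*i.
Summing the contributions at h = 1/7 gives (68/5)*pi*i.

Continued minus principal equals (68/5)*pi*i.


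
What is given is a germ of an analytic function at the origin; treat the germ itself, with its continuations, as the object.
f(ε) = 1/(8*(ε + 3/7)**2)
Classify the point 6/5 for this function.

Denominator factors: ε + 3/7 = 57/35 at ε = 6/5 — none vanishes.
So the germ continues analytically to 6/5.

The point is a regular point.


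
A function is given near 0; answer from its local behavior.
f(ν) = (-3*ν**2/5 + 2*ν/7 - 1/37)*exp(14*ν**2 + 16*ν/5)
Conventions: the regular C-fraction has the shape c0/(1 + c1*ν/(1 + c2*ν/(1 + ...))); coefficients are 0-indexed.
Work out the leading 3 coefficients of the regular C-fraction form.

The regular C-fraction coefficients are [-1/37, 258/35, -19129/3010].

Taylor coefficients (expand at 0): a_0 = -1/37, a_1 = 258/1295, a_2 = -1311/6475.
c0 = a_0 = -1/37. Peel one level at a time: if S = 1 + c*ν/S' with S'(0) = 1, then c is the ν-coefficient of S and S' = c*ν/(S - 1).
S_1 = c0/f = 1 + (258/35)*ν + (57387/1225)*ν^2 + ...; c1 = 258/35.
S_2 = c1*ν/(S_1 - 1) = 1 + (-19129/3010)*ν + ...; c2 = -19129/3010.


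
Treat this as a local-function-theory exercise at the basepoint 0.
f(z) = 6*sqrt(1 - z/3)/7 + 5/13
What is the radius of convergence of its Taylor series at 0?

The radius of convergence is 3.

Branch term (6/7)*sqrt(1 - z/(3)): its argument vanishes at z = 3, a square-root branch point, modulus 3.
The radius of convergence is the smallest modulus among the singular points: 3.


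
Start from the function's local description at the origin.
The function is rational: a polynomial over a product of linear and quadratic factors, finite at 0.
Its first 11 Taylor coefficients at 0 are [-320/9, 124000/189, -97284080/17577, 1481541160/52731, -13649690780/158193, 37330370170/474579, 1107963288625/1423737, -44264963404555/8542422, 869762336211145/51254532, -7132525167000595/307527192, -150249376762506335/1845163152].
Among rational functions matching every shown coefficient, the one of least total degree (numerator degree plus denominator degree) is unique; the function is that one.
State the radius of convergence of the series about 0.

No rational of total degree below 9 reproduces all 11 coefficients; solving the [2/7] Pade equations on them gives f(j) = (30*j**2/31 - 17*j/28 + 1/12)/((j - 6/5)*(j**2 + j/2 + 1/8)**3), whose expansion matches every shown term.
Denominator factor (j - 6/5): pole of order 1 at 6/5, modulus 6/5.
Denominator factor (j**2 + j/2 + 1/8)^3: discriminant -1/4, complex-conjugate roots (-1/4) + (1/4)*i and (-1/4) - (1/4)*i; poles of order 3, moduli (1/4)*sqrt(2) and (1/4)*sqrt(2).
The radius of convergence is the smallest modulus among the singular points: (1/4)*sqrt(2).

The radius of convergence is (1/4)*sqrt(2).


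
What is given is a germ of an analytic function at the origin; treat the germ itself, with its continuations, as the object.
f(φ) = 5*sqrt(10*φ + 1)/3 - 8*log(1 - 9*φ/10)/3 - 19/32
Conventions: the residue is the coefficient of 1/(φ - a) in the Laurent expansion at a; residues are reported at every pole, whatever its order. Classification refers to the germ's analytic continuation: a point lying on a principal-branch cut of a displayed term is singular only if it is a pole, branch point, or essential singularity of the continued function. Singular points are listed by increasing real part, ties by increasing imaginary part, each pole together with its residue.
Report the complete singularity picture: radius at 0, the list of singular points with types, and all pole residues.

Branch term (5/3)*sqrt(1 - φ/(-1/10)): its argument vanishes at φ = -1/10, a square-root branch point, modulus 1/10.
Branch term (-8/3)*log(1 - φ/(10/9)): its argument vanishes at φ = 10/9, a logarithmic branch point, modulus 10/9.
The radius of convergence is the smallest modulus among the singular points: 1/10.
List the singular points by increasing real part (a conjugate pair: the negative imaginary part first).

Radius of convergence at 0: 1/10.
At -1/10: an algebraic (square-root) branch point.
At 10/9: a logarithmic branch point.


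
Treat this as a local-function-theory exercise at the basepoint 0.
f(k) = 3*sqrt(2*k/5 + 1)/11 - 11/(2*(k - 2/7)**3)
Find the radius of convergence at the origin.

The radius of convergence is 2/7.

Denominator factor (k - 2/7)^3: pole of order 3 at 2/7, modulus 2/7.
Branch term (3/11)*sqrt(1 - k/(-5/2)): its argument vanishes at k = -5/2, a square-root branch point, modulus 5/2.
The radius of convergence is the smallest modulus among the singular points: 2/7.


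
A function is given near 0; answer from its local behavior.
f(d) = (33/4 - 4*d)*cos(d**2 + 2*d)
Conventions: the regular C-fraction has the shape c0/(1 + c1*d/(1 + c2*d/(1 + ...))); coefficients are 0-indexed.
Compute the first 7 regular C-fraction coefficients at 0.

Taylor coefficients (expand at 0): a_0 = 33/4, a_1 = -4, a_2 = -33/2, a_3 = -17/2, a_4 = 75/8, a_5 = 31/3, a_6 = 131/60.
c0 = a_0 = 33/4. Peel one level at a time: if S = 1 + c*d/S' with S'(0) = 1, then c is the d-coefficient of S and S' = c*d/(S - 1).
S_1 = c0/f = 1 + (16/33)*d + (2434/1089)*d^2 + ...; c1 = 16/33.
S_2 = c1*d/(S_1 - 1) = 1 + (-1217/264)*d + (953/64)*d^2 + ...; c2 = -1217/264.
S_3 = c2*d/(S_2 - 1) = 1 + (31449/9736)*d + (-2846745/5924356)*d^2 + ...; c3 = 31449/9736.
S_4 = c3*d/(S_3 - 1) = 1 + (172530/1159801)*d + (217624/2724627)*d^2 + ...; c4 = 172530/1159801.
S_5 = c4*d/(S_4 - 1) = 1 + (-132424204/246631635)*d + (57493612577/53579881620)*d^2 + ...; c5 = -132424204/246631635.
S_6 = c5*d/(S_5 - 1) = 1 + (45021703193/22528001232)*d + ...; c6 = 45021703193/22528001232.

The regular C-fraction coefficients are [33/4, 16/33, -1217/264, 31449/9736, 172530/1159801, -132424204/246631635, 45021703193/22528001232].


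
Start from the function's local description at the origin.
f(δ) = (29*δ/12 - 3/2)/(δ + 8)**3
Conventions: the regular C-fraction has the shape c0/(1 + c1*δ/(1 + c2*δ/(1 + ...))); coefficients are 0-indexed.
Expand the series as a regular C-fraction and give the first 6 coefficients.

Taylor coefficients (expand at 0): a_0 = -3/1024, a_1 = 143/24576, a_2 = -67/32768, a_3 = 131/262144, a_4 = -1295/12582912, a_5 = 643/33554432.
c0 = a_0 = -3/1024. Peel one level at a time: if S = 1 + c*δ/S' with S'(0) = 1, then c is the δ-coefficient of S and S' = c*δ/(S - 1).
S_1 = c0/f = 1 + (143/72)*δ + (16831/5184)*δ^2 + ...; c1 = 143/72.
S_2 = c1*δ/(S_1 - 1) = 1 + (-16831/10296)*δ + (24603/654368)*δ^2 + ...; c2 = -16831/10296.
S_3 = c2*δ/(S_2 - 1) = 1 + (221427/9627332)*δ + (17578125/18130083904)*δ^2 + ...; c3 = 221427/9627332.
S_4 = c3*δ/(S_3 - 1) = 1 + (-279296875/6625489488)*δ + (279296875/154958747904)*δ^2 + ...; c4 = -279296875/6625489488.
S_5 = c4*δ/(S_4 - 1) = 1 + (16831/393648)*δ + ...; c5 = 16831/393648.

The regular C-fraction coefficients are [-3/1024, 143/72, -16831/10296, 221427/9627332, -279296875/6625489488, 16831/393648].


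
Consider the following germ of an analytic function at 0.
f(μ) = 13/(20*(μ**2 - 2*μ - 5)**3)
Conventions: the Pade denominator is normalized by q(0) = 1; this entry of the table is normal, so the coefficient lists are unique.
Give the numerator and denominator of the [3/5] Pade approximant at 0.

Taylor coefficients needed (expand at 0): a_0 = -13/2500, a_1 = 39/6250, a_2 = -507/62500, a_3 = 26/3125, a_4 = -1287/156250, a_5 = 14859/1953125, a_6 = -132873/19531250, a_7 = 287586/48828125, a_8 = -973791/195312500.
Write the denominator as Q(μ) = 1 + q1*μ + q2*μ^2 + q3*μ^3 + q4*μ^4 + q5*μ^5. Requiring Q*f - P = O(μ^9) with deg P <= 3 kills the coefficients of μ^4..μ^8 in Q*f:
  μ^4: a_4 + q1*a_3 + q2*a_2 + q3*a_1 + q4*a_0 = 0, i.e. -1287/156250 + (26/3125)*q1 + (-507/62500)*q2 + (39/6250)*q3 + (-13/2500)*q4 = 0.
  μ^5: a_5 + q1*a_4 + q2*a_3 + q3*a_2 + q4*a_1 + q5*a_0 = 0, i.e. 14859/1953125 + (-1287/156250)*q1 + (26/3125)*q2 + (-507/62500)*q3 + (39/6250)*q4 + (-13/2500)*q5 = 0.
  μ^6: a_6 + q1*a_5 + q2*a_4 + q3*a_3 + q4*a_2 + q5*a_1 = 0, i.e. -132873/19531250 + (14859/1953125)*q1 + (-1287/156250)*q2 + (26/3125)*q3 + (-507/62500)*q4 + (39/6250)*q5 = 0.
  μ^7: a_7 + q1*a_6 + q2*a_5 + q3*a_4 + q4*a_3 + q5*a_2 = 0, i.e. 287586/48828125 + (-132873/19531250)*q1 + (14859/1953125)*q2 + (-1287/156250)*q3 + (26/3125)*q4 + (-507/62500)*q5 = 0.
  μ^8: a_8 + q1*a_7 + q2*a_6 + q3*a_5 + q4*a_4 + q5*a_3 = 0, i.e. -973791/195312500 + (287586/48828125)*q1 + (-132873/19531250)*q2 + (14859/1953125)*q3 + (-1287/156250)*q4 + (26/3125)*q5 = 0.
Solving this linear system: q1 = 279/200, q2 = 18/125, q3 = -249/625, q4 = -171/3125, q5 = 99/2500.
The numerator is Q*f truncated at degree 3: P0 = a_0 = -13/2500; P1 = a_1 + q1*a_0 = -507/500000; P2 = a_2 + q1*a_1 + q2*a_0 = -39/250000; P3 = a_3 + q1*a_2 + q2*a_1 + q3*a_0 = -13/500000.

The Pade approximant has numerator coefficients [-13/2500, -507/500000, -39/250000, -13/500000]; denominator coefficients [1, 279/200, 18/125, -249/625, -171/3125, 99/2500].


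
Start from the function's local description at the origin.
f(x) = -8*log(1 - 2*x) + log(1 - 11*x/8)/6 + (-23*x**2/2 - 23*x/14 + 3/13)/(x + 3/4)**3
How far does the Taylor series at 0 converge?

Denominator factor (x + 3/4)^3: pole of order 3 at -3/4, modulus 3/4.
Branch term (-8)*log(1 - x/(1/2)): its argument vanishes at x = 1/2, a logarithmic branch point, modulus 1/2.
Branch term (1/6)*log(1 - x/(8/11)): its argument vanishes at x = 8/11, a logarithmic branch point, modulus 8/11.
The radius of convergence is the smallest modulus among the singular points: 1/2.

The radius of convergence is 1/2.


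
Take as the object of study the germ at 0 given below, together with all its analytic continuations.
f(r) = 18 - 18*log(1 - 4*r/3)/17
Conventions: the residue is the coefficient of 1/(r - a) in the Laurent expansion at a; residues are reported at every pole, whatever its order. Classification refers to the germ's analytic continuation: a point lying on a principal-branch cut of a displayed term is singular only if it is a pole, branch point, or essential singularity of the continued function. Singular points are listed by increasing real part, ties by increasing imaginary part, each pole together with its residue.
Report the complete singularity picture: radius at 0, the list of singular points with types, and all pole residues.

Radius of convergence at 0: 3/4.
At 3/4: a logarithmic branch point.

Branch term (-18/17)*log(1 - r/(3/4)): its argument vanishes at r = 3/4, a logarithmic branch point, modulus 3/4.
The radius of convergence is the smallest modulus among the singular points: 3/4.


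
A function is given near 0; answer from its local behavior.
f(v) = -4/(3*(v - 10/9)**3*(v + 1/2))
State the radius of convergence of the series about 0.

The radius of convergence is 1/2.

Denominator factor (v - 10/9)^3: pole of order 3 at 10/9, modulus 10/9.
Denominator factor (v + 1/2): pole of order 1 at -1/2, modulus 1/2.
The radius of convergence is the smallest modulus among the singular points: 1/2.


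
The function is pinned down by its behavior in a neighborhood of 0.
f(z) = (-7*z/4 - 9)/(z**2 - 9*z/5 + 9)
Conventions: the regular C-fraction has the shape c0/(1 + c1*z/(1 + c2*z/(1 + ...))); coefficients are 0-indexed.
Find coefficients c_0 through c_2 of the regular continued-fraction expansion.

Taylor coefficients (expand at 0): a_0 = -1, a_1 = -71/180, a_2 = 29/900.
c0 = a_0 = -1. Peel one level at a time: if S = 1 + c*z/S' with S'(0) = 1, then c is the z-coefficient of S and S' = c*z/(S - 1).
S_1 = c0/f = 1 + (-71/180)*z + (1217/6480)*z^2 + ...; c1 = -71/180.
S_2 = c1*z/(S_1 - 1) = 1 + (1217/2556)*z + ...; c2 = 1217/2556.

The regular C-fraction coefficients are [-1, -71/180, 1217/2556].


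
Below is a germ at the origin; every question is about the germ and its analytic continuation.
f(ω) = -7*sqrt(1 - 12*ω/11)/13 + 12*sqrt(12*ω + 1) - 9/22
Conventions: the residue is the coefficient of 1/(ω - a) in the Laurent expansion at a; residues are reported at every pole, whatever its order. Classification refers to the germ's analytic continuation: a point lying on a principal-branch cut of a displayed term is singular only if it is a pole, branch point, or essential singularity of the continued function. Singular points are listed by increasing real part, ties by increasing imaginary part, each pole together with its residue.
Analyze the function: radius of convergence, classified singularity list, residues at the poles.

Branch term (12)*sqrt(1 - ω/(-1/12)): its argument vanishes at ω = -1/12, a square-root branch point, modulus 1/12.
Branch term (-7/13)*sqrt(1 - ω/(11/12)): its argument vanishes at ω = 11/12, a square-root branch point, modulus 11/12.
The radius of convergence is the smallest modulus among the singular points: 1/12.
List the singular points by increasing real part (a conjugate pair: the negative imaginary part first).

Radius of convergence at 0: 1/12.
At -1/12: an algebraic (square-root) branch point.
At 11/12: an algebraic (square-root) branch point.


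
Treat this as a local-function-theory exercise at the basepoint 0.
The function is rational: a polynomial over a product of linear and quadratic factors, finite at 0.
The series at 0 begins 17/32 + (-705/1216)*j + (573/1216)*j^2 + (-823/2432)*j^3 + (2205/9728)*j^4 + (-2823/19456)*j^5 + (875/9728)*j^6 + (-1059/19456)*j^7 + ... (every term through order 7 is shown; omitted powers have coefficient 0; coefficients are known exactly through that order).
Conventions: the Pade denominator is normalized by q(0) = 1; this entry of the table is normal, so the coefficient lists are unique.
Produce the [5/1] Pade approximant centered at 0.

Taylor coefficients needed (read off): a_0 = 17/32, a_1 = -705/1216, a_2 = 573/1216, a_3 = -823/2432, a_4 = 2205/9728, a_5 = -2823/19456, a_6 = 875/9728.
Write the denominator as Q(j) = 1 + q1*j. Requiring Q*f - P = O(j^7) with deg P <= 5 kills the coefficients of j^6..j^6 in Q*f:
  j^6: a_6 + q1*a_5 = 0, i.e. 875/9728 + (-2823/19456)*q1 = 0.
Solving this linear system: q1 = 1750/2823.
The numerator is Q*f truncated at degree 5: P0 = a_0 = 17/32; P1 = a_1 + q1*a_0 = -859715/3432768; P2 = a_2 + q1*a_1 = 127943/1144256; P3 = a_3 + q1*a_2 = -105943/2288512; P4 = a_4 + q1*a_3 = 463715/27462144; P5 = a_5 + q1*a_4 = -83943/18308096.

The Pade approximant has numerator coefficients [17/32, -859715/3432768, 127943/1144256, -105943/2288512, 463715/27462144, -83943/18308096]; denominator coefficients [1, 1750/2823].


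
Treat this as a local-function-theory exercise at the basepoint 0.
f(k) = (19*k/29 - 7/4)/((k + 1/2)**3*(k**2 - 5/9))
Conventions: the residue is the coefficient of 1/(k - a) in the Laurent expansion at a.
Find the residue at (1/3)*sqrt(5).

The residue is -1970406/38599 + (4368141/192995)*sqrt(5).

The factor k**2 - 5/9 splits as (k - a)(k - a') with a = (1/3)*sqrt(5), a' = -(1/3)*sqrt(5). At the order-1 pole a set g(k) = (k - a)*f(k) = [(19*k/29 - 7/4)/(k + 1/2)**3] / (k - a').
Simple pole: residue = g(a) at a = (1/3)*sqrt(5), which is -1970406/38599 + (4368141/192995)*sqrt(5).


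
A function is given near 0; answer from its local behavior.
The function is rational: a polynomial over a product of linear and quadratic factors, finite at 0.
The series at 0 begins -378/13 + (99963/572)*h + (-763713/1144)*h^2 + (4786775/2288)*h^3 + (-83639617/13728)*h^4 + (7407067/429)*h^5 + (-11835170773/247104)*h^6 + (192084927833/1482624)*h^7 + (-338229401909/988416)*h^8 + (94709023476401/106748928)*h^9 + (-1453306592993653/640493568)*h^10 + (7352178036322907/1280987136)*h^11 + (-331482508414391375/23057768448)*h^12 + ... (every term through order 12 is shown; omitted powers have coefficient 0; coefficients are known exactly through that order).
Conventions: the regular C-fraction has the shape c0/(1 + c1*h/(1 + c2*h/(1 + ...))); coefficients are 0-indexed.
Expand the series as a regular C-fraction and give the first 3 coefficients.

The regular C-fraction coefficients are [-378/13, 11107/1848, -44957581/20525736].

Taylor coefficients (read off): a_0 = -378/13, a_1 = 99963/572, a_2 = -763713/1144.
c0 = a_0 = -378/13. Peel one level at a time: if S = 1 + c*h/S' with S'(0) = 1, then c is the h-coefficient of S and S' = c*h/(S - 1).
S_1 = c0/f = 1 + (11107/1848)*h + (44957581/3415104)*h^2 + ...; c1 = 11107/1848.
S_2 = c1*h/(S_1 - 1) = 1 + (-44957581/20525736)*h + ...; c2 = -44957581/20525736.


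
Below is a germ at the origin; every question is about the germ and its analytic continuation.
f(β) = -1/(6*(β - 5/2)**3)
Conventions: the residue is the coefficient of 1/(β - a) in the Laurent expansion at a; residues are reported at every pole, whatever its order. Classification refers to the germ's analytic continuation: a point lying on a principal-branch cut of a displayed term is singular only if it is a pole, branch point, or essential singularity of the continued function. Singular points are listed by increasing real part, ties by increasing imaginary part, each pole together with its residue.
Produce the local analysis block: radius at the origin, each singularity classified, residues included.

Denominator factor (β - 5/2)^3: pole of order 3 at 5/2, modulus 5/2.
The radius of convergence is the smallest modulus among the singular points: 5/2.
At the order-3 pole 5/2 set g(β) = (β - (5/2))^3*f(β) = -1/6.
Order-3 pole: residue = g''(a)/2; g''(5/2) = 0, so the residue is 0.

Radius of convergence at 0: 5/2.
At 5/2: a pole of order 3; residue 0.


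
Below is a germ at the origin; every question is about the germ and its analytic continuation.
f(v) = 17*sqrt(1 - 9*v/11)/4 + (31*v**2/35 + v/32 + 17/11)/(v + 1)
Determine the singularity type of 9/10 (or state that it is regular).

Denominator factors: v + 1 = 19/10 at v = 9/10 — none vanishes.
Branch term sqrt(1 - v/(11/9)): argument at 9/10 is 29/110, nonzero, so 9/10 is not its branch point (a point on a principal cut is still regular for the continued germ).
So the germ continues analytically to 9/10.

The point is a regular point.


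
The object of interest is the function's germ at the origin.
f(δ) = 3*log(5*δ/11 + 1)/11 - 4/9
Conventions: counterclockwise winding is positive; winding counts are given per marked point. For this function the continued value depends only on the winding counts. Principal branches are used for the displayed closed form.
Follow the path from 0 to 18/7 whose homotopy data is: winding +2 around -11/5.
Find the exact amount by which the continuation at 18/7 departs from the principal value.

The rational part is single-valued and drops out of the difference; each branch term changes only by its own monodromy.
(3/11)*log(1 - δ/(-11/5)): each positive loop around -11/5 adds 2*pi*i to the log, so winding +2 contributes (3/11)*(2)*2*pi*i = (12/11)*pi*i.
Summing the contributions at δ = 18/7 gives (12/11)*pi*i.

Continued minus principal equals (12/11)*pi*i.


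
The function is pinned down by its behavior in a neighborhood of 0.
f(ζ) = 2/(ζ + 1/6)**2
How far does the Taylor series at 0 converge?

The radius of convergence is 1/6.

Denominator factor (ζ + 1/6)^2: pole of order 2 at -1/6, modulus 1/6.
The radius of convergence is the smallest modulus among the singular points: 1/6.


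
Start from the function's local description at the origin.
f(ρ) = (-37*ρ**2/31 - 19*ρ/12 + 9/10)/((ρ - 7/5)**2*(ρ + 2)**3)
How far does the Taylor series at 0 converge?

The radius of convergence is 7/5.

Denominator factor (ρ - 7/5)^2: pole of order 2 at 7/5, modulus 7/5.
Denominator factor (ρ + 2)^3: pole of order 3 at -2, modulus 2.
The radius of convergence is the smallest modulus among the singular points: 7/5.


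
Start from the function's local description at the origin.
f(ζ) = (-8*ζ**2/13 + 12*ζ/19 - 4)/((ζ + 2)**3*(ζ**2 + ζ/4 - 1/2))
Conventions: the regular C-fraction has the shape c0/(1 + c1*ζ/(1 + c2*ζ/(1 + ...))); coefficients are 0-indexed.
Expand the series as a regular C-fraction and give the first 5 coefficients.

Taylor coefficients (expand at 0): a_0 = 1, a_1 = -22/19, a_2 = 818/247, a_3 = -2349/988, a_4 = 26875/3952.
c0 = a_0 = 1. Peel one level at a time: if S = 1 + c*ζ/S' with S'(0) = 1, then c is the ζ-coefficient of S and S' = c*ζ/(S - 1).
S_1 = c0/f = 1 + (22/19)*ζ + (-9250/4693)*ζ^2 + ...; c1 = 22/19.
S_2 = c1*ζ/(S_1 - 1) = 1 + (4625/2717)*ζ + (1002341/163592)*ζ^2 + ...; c2 = 4625/2717.
S_3 = c2*ζ/(S_2 - 1) = 1 + (-19044479/5291000)*ζ + (47354121667/17797000000)*ζ^2 + ...; c3 = -19044479/5291000.
S_4 = c3*ζ/(S_3 - 1) = 1 + (27415544123/37086617000)*ζ + ...; c4 = 27415544123/37086617000.

The regular C-fraction coefficients are [1, 22/19, 4625/2717, -19044479/5291000, 27415544123/37086617000].


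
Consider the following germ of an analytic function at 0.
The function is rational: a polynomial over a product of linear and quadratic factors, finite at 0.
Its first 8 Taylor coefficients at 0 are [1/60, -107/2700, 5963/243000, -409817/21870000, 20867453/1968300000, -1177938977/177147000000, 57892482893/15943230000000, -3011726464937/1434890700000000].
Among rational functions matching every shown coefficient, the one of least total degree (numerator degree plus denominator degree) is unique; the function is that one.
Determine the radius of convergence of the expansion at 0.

The radius of convergence is 2.

No rational of total degree below 4 reproduces all 8 coefficients; solving the [1/3] Pade equations on them gives f(φ) = (11*φ/36 - 1/6)/((φ + 2)*(φ**2 - 2*φ/9 - 5)), whose expansion matches every shown term.
Denominator factor (φ**2 - 2*φ/9 - 5): discriminant 1624/81, real irrational roots 1/9 + (1/9)*sqrt(406) and 1/9 - (1/9)*sqrt(406); poles of order 1, moduli 1/9 + (1/9)*sqrt(406) and -1/9 + (1/9)*sqrt(406).
Denominator factor (φ + 2): pole of order 1 at -2, modulus 2.
The radius of convergence is the smallest modulus among the singular points: 2.
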